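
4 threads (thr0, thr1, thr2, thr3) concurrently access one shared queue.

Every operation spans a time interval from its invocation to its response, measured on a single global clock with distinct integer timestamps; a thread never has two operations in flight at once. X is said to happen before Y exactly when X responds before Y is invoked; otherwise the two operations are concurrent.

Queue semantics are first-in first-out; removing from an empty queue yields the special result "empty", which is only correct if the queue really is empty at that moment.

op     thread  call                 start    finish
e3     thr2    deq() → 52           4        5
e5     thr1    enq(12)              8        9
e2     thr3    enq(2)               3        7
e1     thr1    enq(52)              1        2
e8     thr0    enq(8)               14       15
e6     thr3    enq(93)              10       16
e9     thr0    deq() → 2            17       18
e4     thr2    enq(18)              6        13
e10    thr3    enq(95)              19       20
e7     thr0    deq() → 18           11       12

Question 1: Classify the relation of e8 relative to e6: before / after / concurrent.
Answer: concurrent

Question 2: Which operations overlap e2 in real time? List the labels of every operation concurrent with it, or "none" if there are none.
Answer: e3, e4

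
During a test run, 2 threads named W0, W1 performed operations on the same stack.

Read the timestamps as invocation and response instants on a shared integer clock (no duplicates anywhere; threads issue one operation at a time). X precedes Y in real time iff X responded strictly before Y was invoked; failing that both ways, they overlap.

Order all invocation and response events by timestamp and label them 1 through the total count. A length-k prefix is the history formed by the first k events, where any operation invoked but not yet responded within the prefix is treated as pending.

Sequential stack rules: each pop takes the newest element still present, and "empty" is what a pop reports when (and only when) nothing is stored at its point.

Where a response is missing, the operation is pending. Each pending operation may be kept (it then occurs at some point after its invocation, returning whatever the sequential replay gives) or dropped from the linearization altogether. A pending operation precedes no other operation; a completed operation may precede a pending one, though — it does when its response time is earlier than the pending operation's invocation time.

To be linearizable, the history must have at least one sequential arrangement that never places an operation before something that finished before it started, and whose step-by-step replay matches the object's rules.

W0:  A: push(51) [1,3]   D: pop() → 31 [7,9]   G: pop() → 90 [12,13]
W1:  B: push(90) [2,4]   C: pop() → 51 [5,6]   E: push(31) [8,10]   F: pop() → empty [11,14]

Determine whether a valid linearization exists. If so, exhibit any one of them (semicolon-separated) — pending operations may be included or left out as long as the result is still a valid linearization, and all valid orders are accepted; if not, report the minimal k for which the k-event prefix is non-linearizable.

linearizable — witness: B; A; C; E; D; G; F

after step 1 (B push(90)): stack <90>
after step 2 (A push(51)): stack <90,51>
after step 3 (C pop() → 51): stack <90>
after step 4 (E push(31)): stack <90,31>
after step 5 (D pop() → 31): stack <90>
after step 6 (G pop() → 90): stack <>
after step 7 (F pop() → empty): stack <>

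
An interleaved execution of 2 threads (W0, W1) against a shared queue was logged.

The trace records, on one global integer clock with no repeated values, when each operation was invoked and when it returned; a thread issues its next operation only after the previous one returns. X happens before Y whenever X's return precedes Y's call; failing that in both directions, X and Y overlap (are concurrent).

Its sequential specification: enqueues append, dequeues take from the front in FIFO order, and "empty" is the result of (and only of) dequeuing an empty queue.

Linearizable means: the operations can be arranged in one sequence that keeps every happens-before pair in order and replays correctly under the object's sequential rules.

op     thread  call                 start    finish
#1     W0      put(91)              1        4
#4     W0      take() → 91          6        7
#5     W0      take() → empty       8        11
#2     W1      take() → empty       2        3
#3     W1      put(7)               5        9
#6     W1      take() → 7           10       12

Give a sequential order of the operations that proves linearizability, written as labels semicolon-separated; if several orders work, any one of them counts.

1. #2 take() → empty, leaving queue <>
2. #1 put(91), leaving queue <91>
3. #3 put(7), leaving queue <91,7>
4. #4 take() → 91, leaving queue <7>
5. #6 take() → 7, leaving queue <>
6. #5 take() → empty, leaving queue <>

#2; #1; #3; #4; #6; #5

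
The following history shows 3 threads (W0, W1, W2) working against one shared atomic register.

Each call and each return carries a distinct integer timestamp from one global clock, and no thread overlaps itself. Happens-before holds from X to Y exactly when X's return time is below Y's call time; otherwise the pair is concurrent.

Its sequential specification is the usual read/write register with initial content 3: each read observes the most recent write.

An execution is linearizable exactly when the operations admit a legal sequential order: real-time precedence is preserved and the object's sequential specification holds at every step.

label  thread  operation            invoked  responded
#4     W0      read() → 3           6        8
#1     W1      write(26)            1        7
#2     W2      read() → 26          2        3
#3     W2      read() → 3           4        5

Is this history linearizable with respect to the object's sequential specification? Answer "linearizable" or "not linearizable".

already the first 5 events (up to #3's response at time 5) admit no linearization; the first 4 still do
a single order respects real time; the 2 completed atomic register operations fail replay along it
include/drop combinations of the 1 pending operation (#1) were all tried; none helps
one such order, #2, #3 (pending dropped), breaks at step 1 where #2 read() → 26 is illegal

not linearizable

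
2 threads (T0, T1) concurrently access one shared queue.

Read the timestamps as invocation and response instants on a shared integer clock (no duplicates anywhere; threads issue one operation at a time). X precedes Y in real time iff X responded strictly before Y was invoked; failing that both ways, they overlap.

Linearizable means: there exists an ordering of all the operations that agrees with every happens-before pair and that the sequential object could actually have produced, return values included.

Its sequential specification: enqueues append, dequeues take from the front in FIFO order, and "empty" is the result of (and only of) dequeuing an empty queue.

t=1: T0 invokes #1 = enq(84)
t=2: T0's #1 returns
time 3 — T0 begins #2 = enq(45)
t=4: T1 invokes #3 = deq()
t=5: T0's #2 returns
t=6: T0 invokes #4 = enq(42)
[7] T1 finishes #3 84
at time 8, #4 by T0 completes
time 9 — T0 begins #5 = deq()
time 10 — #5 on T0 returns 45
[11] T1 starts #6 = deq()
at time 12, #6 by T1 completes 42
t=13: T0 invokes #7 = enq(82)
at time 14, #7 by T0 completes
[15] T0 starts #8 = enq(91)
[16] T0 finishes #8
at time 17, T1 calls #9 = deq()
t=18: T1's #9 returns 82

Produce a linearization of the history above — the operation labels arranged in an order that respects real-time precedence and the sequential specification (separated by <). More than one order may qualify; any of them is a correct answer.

step 1: #1 enq(84) — queue <84>
step 2: #2 enq(45) — queue <84,45>
step 3: #3 deq() → 84 — queue <45>
step 4: #4 enq(42) — queue <45,42>
step 5: #5 deq() → 45 — queue <42>
step 6: #6 deq() → 42 — queue <>
step 7: #7 enq(82) — queue <82>
step 8: #8 enq(91) — queue <82,91>
step 9: #9 deq() → 82 — queue <91>

#1 < #2 < #3 < #4 < #5 < #6 < #7 < #8 < #9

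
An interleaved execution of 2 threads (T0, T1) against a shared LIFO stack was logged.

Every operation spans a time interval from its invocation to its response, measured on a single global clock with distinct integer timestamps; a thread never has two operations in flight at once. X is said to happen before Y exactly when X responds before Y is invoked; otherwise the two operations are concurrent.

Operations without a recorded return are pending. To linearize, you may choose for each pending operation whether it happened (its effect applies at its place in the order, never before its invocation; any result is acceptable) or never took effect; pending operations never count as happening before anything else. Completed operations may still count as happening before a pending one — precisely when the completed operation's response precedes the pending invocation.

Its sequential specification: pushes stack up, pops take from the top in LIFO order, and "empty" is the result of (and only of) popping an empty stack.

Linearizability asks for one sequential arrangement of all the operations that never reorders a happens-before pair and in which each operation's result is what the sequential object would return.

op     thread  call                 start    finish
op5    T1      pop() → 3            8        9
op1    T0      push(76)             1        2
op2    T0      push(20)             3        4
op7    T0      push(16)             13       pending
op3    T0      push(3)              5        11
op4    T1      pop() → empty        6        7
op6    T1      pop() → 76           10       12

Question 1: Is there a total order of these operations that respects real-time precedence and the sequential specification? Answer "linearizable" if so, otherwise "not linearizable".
the violation lands at event 7, op4's response at time 7: events 1..6 linearize, events 1..7 do not
one real-time candidate order over the 3 completed operations — the LIFO stack replay rejects it
completion choices over the 1 pending operation (op3) were checked; none helps
take op1, op2, op4 (pending dropped): step 3 already fails, because op4 pop() → empty cannot occur there

not linearizable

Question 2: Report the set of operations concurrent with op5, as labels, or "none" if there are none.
op5 spans [8,9]: anything still running between times 8 and 9 counts as concurrent
op1 [1,2]: before
op2 [3,4]: before
op3 [5,11]: concurrent
op4 [6,7]: before
op6 [10,12]: after
op7 [13,…): after

op3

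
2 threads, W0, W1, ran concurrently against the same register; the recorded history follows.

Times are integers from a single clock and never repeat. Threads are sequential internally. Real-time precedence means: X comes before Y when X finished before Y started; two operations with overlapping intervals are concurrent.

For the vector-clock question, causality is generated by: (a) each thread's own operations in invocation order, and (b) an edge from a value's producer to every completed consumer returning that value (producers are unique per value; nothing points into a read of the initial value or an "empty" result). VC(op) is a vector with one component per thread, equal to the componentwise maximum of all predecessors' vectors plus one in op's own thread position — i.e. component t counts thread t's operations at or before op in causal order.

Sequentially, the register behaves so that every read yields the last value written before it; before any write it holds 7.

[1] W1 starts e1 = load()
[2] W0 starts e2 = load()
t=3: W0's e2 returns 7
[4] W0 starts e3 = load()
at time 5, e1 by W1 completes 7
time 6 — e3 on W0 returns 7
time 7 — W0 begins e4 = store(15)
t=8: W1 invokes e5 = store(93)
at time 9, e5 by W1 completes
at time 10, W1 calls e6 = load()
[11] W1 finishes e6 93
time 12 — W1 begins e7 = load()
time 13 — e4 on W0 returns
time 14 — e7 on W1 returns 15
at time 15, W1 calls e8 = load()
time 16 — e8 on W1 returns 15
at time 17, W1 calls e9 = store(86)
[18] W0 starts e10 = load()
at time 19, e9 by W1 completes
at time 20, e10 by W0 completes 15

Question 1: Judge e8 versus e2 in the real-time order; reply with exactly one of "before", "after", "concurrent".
e8 spans [15,16], e2 spans [2,3]
resp(e2)=3 < inv(e8)=15

after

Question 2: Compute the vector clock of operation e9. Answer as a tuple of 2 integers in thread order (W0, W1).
invoked at 1, e1 has no predecessors; its own W1 bump gives (0, 1)
invoked at 2, e2 has no predecessors; its own W0 bump gives (1, 0)
e5, invoked 8, takes VC(e1)=(0, 1) under max, adds 1 for W1 → (0, 2)
e3, invoked 4, takes VC(e2)=(1, 0) under max, adds 1 for W0 → (2, 0)
e6, invoked 10, takes VC(e5)=(0, 2) under max, adds 1 for W1 → (0, 3)
e4, invoked 7, takes VC(e3)=(2, 0) under max, adds 1 for W0 → (3, 0)
e10, invoked 18, takes VC(e4)=(3, 0) under max, adds 1 for W0 → (4, 0)
e7, invoked 12, takes VC(e4)=(3, 0), VC(e6)=(0, 3) under max, adds 1 for W1 → (3, 4)
e8, invoked 15, takes VC(e4)=(3, 0), VC(e7)=(3, 4) under max, adds 1 for W1 → (3, 5)
e9, invoked 17, takes VC(e8)=(3, 5) under max, adds 1 for W1 → (3, 6)
target: VC(e9) = (3, 6)

(3, 6)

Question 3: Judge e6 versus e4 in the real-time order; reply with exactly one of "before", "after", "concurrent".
e6 spans [10,11], e4 spans [7,13]
the intervals overlap in both directions

concurrent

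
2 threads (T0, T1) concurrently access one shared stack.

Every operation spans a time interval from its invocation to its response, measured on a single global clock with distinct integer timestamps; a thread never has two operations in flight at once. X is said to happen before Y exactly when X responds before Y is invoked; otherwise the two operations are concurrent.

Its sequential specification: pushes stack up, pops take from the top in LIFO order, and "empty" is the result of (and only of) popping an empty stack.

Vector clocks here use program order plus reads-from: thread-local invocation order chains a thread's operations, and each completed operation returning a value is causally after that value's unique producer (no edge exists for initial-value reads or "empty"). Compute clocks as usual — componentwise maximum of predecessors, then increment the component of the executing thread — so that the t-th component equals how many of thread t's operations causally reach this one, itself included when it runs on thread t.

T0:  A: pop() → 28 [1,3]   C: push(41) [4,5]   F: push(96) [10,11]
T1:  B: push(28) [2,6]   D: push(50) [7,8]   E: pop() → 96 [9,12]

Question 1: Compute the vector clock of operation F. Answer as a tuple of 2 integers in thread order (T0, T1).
invoked at 2, B has no predecessors; its own T1 bump gives (0, 1)
D, invoked 7, takes VC(B)=(0, 1) under max, adds 1 for T1 → (0, 2)
A, invoked 1, takes VC(B)=(0, 1) under max, adds 1 for T0 → (1, 1)
C, invoked 4, takes VC(A)=(1, 1) under max, adds 1 for T0 → (2, 1)
F, invoked 10, takes VC(C)=(2, 1) under max, adds 1 for T0 → (3, 1)
E, invoked 9, takes VC(D)=(0, 2), VC(F)=(3, 1) under max, adds 1 for T1 → (3, 3)
target: VC(F) = (3, 1)

(3, 1)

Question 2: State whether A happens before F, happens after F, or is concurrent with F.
A spans [1,3], F spans [10,11]
resp(A)=3 < inv(F)=10

before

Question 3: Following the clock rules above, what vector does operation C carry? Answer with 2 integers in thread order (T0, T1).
no predecessors for B (invoked 2): T1 increments from zero → (0, 1)
VC(D, invoked at 7): max of VC(B)=(0, 1), then +1 on thread T1 → (0, 2)
VC(A, invoked at 1): max of VC(B)=(0, 1), then +1 on thread T0 → (1, 1)
VC(C, invoked at 4): max of VC(A)=(1, 1), then +1 on thread T0 → (2, 1)
VC(F, invoked at 10): max of VC(C)=(2, 1), then +1 on thread T0 → (3, 1)
VC(E, invoked at 9): max of VC(D)=(0, 2), VC(F)=(3, 1), then +1 on thread T1 → (3, 3)
target: VC(C) = (2, 1)

(2, 1)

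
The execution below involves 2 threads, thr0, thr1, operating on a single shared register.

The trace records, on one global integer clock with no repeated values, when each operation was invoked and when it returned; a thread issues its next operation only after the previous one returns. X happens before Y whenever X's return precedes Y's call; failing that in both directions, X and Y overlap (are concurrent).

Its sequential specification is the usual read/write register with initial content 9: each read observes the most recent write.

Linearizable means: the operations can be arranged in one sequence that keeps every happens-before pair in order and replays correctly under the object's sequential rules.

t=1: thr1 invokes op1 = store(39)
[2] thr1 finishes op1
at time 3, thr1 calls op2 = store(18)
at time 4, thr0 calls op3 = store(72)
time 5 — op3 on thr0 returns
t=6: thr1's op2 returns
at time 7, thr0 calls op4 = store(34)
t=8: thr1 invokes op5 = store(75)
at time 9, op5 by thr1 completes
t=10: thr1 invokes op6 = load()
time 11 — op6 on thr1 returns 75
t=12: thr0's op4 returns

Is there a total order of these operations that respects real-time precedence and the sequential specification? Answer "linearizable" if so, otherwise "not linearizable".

witness order: op1, op2, op3, op4, op5, op6
step 1: op1 store(39) — value 39
step 2: op2 store(18) — value 18
step 3: op3 store(72) — value 72
step 4: op4 store(34) — value 34
step 5: op5 store(75) — value 75
step 6: op6 load() → 75 — value 75

linearizable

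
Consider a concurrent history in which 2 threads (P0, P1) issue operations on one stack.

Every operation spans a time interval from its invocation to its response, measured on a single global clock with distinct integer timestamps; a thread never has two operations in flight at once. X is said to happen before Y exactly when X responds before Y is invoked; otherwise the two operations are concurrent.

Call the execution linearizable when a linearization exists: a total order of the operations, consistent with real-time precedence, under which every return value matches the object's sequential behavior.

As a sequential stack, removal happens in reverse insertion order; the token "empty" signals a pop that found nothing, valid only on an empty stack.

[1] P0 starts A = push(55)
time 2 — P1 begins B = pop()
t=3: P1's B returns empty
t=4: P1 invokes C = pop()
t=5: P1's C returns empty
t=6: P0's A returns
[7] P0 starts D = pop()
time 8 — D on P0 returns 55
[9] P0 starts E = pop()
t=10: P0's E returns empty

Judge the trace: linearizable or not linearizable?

linearizable

one valid linearization: B, C, A, D, E
after step 1 (B pop() → empty): stack <>
after step 2 (C pop() → empty): stack <>
after step 3 (A push(55)): stack <55>
after step 4 (D pop() → 55): stack <>
after step 5 (E pop() → empty): stack <>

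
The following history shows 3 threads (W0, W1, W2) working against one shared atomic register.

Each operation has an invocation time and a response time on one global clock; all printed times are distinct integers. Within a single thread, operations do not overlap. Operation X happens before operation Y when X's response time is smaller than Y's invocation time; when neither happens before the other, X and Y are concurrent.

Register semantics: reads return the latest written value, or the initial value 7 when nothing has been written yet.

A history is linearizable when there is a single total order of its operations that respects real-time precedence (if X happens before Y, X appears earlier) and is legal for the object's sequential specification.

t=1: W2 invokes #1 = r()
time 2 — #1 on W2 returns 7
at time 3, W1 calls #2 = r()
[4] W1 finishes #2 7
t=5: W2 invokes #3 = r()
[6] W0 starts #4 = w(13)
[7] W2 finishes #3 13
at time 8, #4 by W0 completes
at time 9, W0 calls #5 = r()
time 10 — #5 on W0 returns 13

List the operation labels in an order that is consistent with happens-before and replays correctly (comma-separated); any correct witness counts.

after step 1 (#1 r() → 7): value 7
after step 2 (#2 r() → 7): value 7
after step 3 (#4 w(13)): value 13
after step 4 (#3 r() → 13): value 13
after step 5 (#5 r() → 13): value 13

#1, #2, #4, #3, #5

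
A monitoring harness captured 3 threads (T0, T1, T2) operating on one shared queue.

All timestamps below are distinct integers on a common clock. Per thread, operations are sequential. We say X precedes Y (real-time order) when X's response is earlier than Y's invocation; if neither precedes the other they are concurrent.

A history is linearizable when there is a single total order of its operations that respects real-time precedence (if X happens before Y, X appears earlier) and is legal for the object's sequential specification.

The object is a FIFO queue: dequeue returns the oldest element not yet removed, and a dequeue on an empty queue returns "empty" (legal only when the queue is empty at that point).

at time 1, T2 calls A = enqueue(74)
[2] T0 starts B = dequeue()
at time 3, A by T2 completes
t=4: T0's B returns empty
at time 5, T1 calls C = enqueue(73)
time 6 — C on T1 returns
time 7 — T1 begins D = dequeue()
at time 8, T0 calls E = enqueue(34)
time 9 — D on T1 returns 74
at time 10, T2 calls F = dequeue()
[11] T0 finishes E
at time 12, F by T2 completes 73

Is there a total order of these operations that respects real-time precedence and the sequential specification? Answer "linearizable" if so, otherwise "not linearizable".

witness order: B, A, C, D, E, F
1. B dequeue() → empty, leaving queue <>
2. A enqueue(74), leaving queue <74>
3. C enqueue(73), leaving queue <74,73>
4. D dequeue() → 74, leaving queue <73>
5. E enqueue(34), leaving queue <73,34>
6. F dequeue() → 73, leaving queue <34>

linearizable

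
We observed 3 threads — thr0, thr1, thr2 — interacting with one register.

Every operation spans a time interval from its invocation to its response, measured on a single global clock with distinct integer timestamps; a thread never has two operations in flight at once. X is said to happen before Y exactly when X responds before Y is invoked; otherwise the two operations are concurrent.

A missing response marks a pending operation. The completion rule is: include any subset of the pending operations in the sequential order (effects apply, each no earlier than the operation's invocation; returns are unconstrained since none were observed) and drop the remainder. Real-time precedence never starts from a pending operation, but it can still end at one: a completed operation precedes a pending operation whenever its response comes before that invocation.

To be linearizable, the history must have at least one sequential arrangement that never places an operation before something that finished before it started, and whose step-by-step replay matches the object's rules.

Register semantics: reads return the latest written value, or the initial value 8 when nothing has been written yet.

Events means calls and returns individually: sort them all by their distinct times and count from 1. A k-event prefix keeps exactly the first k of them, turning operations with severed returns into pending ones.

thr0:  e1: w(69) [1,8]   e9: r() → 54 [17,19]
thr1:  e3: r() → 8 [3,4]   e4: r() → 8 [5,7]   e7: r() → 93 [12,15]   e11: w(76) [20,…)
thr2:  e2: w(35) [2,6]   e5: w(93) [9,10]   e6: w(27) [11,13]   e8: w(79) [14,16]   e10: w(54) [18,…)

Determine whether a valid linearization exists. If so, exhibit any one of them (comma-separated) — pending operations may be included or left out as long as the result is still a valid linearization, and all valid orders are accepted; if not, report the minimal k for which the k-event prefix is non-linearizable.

linearizable — witness: e3, e4, e1, e2, e5, e7, e6, e8, e10, e9

step 1: e3 r() → 8 — value 8
step 2: e4 r() → 8 — value 8
step 3: e1 w(69) — value 69
step 4: e2 w(35) — value 35
step 5: e5 w(93) — value 93
step 6: e7 r() → 93 — value 93
step 7: e6 w(27) — value 27
step 8: e8 w(79) — value 79
step 9: e10 w(54) (pending, included) — value 54
step 10: e9 r() → 54 — value 54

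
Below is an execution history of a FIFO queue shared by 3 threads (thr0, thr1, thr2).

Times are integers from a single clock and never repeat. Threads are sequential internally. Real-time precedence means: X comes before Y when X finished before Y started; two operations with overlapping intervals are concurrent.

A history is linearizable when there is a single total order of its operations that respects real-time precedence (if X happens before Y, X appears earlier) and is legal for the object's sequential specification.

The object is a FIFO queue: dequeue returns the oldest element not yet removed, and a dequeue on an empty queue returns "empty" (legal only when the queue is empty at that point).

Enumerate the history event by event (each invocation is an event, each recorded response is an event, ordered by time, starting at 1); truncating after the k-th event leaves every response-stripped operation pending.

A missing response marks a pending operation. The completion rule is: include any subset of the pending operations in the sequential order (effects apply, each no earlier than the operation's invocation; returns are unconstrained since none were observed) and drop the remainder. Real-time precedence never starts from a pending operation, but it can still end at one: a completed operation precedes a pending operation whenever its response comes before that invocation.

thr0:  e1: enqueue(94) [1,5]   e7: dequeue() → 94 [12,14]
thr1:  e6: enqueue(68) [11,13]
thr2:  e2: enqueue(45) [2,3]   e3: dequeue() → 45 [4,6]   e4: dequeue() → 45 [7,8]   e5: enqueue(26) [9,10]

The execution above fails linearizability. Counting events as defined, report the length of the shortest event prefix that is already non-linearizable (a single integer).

8

a valid linearization of events 1..7 exists, for instance e2, e1, e3:
1. e2 enqueue(45), leaving queue <45>
2. e1 enqueue(94), leaving queue <45,94>
3. e3 dequeue() → 45, leaving queue <94>
include event 8 — e4 responding at 8 — and every candidate order breaks
sample order e1, e2, e3, e4 stalls at step 3 — e3 dequeue() → 45 has no legal effect
sample order e2, e1, e3, e4 stalls at step 4 — e4 dequeue() → 45 has no legal effect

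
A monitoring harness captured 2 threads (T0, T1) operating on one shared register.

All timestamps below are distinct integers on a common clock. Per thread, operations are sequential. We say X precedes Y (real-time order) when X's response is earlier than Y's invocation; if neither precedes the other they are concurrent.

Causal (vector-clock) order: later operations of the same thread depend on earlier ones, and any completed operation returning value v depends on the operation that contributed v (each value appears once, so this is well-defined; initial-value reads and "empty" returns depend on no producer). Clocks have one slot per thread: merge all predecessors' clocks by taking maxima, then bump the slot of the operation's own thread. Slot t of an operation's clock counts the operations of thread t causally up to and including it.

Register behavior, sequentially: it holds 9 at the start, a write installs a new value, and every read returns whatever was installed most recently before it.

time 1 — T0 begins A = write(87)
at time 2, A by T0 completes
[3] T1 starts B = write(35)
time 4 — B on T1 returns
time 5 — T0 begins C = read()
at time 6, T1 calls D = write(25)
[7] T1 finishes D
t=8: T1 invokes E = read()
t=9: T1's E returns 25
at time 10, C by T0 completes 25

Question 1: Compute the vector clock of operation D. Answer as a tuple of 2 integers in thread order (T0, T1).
B (invocation 3): nothing precedes it; T1's component alone gives (0, 1)
A (invocation 1): nothing precedes it; T0's component alone gives (1, 0)
from VC(B)=(0, 1), D (invoked 6) maxes components and bumps T1 → (0, 2)
from VC(D)=(0, 2), E (invoked 8) maxes components and bumps T1 → (0, 3)
from VC(A)=(1, 0), VC(D)=(0, 2), C (invoked 5) maxes components and bumps T0 → (2, 2)
target: VC(D) = (0, 2)

(0, 2)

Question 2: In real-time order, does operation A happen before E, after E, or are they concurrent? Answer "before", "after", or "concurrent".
A spans [1,2], E spans [8,9]
resp(A)=2 < inv(E)=8

before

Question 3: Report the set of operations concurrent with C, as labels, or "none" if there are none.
C spans [5,10]: anything still running between times 5 and 10 counts as concurrent
A [1,2]: before
B [3,4]: before
D [6,7]: concurrent
E [8,9]: concurrent

D, E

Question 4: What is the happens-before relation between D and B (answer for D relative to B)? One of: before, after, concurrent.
D spans [6,7], B spans [3,4]
resp(B)=4 < inv(D)=6

after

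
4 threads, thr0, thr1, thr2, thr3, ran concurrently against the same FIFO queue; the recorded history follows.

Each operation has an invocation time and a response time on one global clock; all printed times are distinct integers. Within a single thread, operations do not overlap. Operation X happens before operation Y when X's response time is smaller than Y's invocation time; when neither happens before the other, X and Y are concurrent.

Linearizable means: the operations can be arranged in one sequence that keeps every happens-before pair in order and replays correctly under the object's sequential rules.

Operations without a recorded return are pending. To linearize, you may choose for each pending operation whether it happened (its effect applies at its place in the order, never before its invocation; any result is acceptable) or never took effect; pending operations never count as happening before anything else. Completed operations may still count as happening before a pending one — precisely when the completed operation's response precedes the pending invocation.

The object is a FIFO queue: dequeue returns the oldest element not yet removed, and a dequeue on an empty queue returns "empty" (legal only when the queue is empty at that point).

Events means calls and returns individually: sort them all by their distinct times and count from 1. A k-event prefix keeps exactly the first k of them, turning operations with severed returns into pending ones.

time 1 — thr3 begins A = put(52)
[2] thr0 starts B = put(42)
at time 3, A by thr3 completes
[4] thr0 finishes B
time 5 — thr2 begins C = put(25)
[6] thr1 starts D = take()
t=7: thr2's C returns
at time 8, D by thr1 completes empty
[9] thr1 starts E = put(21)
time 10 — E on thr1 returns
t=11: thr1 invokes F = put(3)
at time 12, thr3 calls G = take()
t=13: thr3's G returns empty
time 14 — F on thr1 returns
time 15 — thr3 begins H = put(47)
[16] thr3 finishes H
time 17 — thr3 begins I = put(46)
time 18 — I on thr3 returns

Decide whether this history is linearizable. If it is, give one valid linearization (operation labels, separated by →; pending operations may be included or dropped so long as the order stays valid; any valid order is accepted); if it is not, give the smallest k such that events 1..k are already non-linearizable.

not linearizable — minimal violating prefix: 8 events

already the first 8 events (up to D's response at time 8) admit no linearization; the first 7 still do
checked exhaustively: 4 real-time-consistent orders of 4 completed operations, zero legal FIFO queue replays
take A, B, C, D: step 4 already fails, because D take() → empty cannot occur there
take A, B, D, C: step 3 already fails, because D take() → empty cannot occur there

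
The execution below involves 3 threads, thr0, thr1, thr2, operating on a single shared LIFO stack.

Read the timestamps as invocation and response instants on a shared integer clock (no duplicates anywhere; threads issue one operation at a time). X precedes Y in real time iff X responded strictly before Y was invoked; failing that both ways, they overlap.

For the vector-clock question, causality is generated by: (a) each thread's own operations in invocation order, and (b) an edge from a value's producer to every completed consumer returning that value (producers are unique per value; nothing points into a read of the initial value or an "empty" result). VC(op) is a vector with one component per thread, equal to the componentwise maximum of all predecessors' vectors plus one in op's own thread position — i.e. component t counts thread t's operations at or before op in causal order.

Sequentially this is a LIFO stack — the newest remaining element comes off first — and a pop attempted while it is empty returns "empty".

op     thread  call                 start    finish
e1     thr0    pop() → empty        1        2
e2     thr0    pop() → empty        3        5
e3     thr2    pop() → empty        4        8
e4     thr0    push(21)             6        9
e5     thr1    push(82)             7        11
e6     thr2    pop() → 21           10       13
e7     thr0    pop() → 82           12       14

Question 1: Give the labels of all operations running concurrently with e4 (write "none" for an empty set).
e4 spans [6,9]: anything still running between times 6 and 9 counts as concurrent
e1 [1,2]: before
e2 [3,5]: before
e3 [4,8]: concurrent
e5 [7,11]: concurrent
e6 [10,13]: after
e7 [12,14]: after

e3, e5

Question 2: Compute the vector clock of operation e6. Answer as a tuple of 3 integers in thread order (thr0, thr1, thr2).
no predecessors for e3 (invoked 4): thr2 increments from zero → (0, 0, 1)
no predecessors for e5 (invoked 7): thr1 increments from zero → (0, 1, 0)
no predecessors for e1 (invoked 1): thr0 increments from zero → (1, 0, 0)
from VC(e1)=(1, 0, 0), e2 (invoked 3) maxes components and bumps thr0 → (2, 0, 0)
from VC(e2)=(2, 0, 0), e4 (invoked 6) maxes components and bumps thr0 → (3, 0, 0)
from VC(e3)=(0, 0, 1), VC(e4)=(3, 0, 0), e6 (invoked 10) maxes components and bumps thr2 → (3, 0, 2)
from VC(e4)=(3, 0, 0), VC(e5)=(0, 1, 0), e7 (invoked 12) maxes components and bumps thr0 → (4, 1, 0)
target: VC(e6) = (3, 0, 2)

(3, 0, 2)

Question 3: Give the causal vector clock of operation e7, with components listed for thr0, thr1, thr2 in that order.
root op e3, invoked 4: fresh clock plus thr2's own tick → (0, 0, 1)
root op e5, invoked 7: fresh clock plus thr1's own tick → (0, 1, 0)
root op e1, invoked 1: fresh clock plus thr0's own tick → (1, 0, 0)
merge at e2 (invoked 3): VC(e1)=(1, 0, 0), own-thread bump on thr0 → (2, 0, 0)
merge at e4 (invoked 6): VC(e2)=(2, 0, 0), own-thread bump on thr0 → (3, 0, 0)
merge at e6 (invoked 10): VC(e3)=(0, 0, 1), VC(e4)=(3, 0, 0), own-thread bump on thr2 → (3, 0, 2)
merge at e7 (invoked 12): VC(e4)=(3, 0, 0), VC(e5)=(0, 1, 0), own-thread bump on thr0 → (4, 1, 0)
target: VC(e7) = (4, 1, 0)

(4, 1, 0)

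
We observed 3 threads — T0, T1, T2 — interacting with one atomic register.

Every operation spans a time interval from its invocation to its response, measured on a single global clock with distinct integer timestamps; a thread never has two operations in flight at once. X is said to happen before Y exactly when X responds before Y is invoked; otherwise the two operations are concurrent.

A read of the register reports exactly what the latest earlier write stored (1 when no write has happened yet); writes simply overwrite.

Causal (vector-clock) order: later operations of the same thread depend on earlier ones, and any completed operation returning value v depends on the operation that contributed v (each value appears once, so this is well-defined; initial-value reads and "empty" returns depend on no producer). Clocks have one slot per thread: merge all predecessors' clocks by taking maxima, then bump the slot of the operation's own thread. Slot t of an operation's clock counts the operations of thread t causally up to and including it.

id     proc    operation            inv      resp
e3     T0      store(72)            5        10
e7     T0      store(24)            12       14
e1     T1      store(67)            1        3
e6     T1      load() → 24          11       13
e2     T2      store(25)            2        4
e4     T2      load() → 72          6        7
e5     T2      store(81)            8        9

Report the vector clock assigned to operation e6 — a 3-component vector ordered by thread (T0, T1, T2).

e2 (invocation 2): nothing precedes it; T2's component alone gives (0, 0, 1)
e1 (invocation 1): nothing precedes it; T1's component alone gives (0, 1, 0)
e3 (invocation 5): nothing precedes it; T0's component alone gives (1, 0, 0)
from VC(e3)=(1, 0, 0), e7 (invoked 12) maxes components and bumps T0 → (2, 0, 0)
from VC(e2)=(0, 0, 1), VC(e3)=(1, 0, 0), e4 (invoked 6) maxes components and bumps T2 → (1, 0, 2)
from VC(e4)=(1, 0, 2), e5 (invoked 8) maxes components and bumps T2 → (1, 0, 3)
from VC(e1)=(0, 1, 0), VC(e7)=(2, 0, 0), e6 (invoked 11) maxes components and bumps T1 → (2, 2, 0)
target: VC(e6) = (2, 2, 0)

(2, 2, 0)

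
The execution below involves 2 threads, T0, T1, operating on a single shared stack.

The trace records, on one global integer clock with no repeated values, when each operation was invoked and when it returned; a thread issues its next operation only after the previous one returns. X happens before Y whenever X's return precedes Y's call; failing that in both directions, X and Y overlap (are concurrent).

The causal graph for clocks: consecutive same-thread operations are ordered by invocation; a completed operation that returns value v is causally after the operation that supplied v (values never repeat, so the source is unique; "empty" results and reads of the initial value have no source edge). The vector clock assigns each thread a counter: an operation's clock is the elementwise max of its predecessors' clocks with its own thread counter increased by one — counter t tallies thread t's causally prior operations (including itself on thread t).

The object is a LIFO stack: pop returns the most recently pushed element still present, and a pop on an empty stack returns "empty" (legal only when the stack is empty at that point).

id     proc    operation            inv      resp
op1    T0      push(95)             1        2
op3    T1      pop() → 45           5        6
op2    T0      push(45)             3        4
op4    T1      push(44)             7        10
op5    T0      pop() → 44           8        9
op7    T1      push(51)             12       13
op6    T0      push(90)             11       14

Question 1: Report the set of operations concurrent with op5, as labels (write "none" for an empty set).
Answer: op4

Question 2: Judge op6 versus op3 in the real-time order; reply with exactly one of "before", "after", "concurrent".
Answer: after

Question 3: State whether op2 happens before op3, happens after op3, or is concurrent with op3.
Answer: before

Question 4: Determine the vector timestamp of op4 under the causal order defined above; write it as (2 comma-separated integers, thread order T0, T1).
Answer: (2, 2)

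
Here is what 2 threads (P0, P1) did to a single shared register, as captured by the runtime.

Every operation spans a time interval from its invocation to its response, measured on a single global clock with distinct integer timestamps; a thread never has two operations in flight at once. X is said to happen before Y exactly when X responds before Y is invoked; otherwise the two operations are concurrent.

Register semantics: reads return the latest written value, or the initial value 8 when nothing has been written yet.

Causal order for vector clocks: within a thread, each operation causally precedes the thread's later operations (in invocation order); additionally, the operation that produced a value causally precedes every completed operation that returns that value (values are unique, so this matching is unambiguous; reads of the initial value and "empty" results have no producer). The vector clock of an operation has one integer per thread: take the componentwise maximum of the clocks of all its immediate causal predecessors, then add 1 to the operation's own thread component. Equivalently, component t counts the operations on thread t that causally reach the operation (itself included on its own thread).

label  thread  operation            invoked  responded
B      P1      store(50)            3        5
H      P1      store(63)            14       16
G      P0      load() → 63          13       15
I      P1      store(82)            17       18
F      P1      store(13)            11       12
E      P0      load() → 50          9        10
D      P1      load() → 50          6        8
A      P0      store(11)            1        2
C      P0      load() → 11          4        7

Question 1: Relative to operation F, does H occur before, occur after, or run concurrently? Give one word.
H spans [14,16], F spans [11,12]
resp(F)=12 < inv(H)=14

after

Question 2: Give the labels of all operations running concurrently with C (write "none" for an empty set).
C runs from 4 to 7; window-overlapping ops are concurrent
A [1,2]: before
B [3,5]: concurrent
D [6,8]: concurrent
E [9,10]: after
F [11,12]: after
G [13,15]: after
H [14,16]: after
I [17,18]: after

B, D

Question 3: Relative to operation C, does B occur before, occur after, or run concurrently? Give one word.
B spans [3,5], C spans [4,7]
the intervals overlap in both directions

concurrent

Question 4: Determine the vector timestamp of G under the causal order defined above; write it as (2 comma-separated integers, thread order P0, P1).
no predecessors for B (invoked 3): P1 increments from zero → (0, 1)
no predecessors for A (invoked 1): P0 increments from zero → (1, 0)
D (invocation 6): componentwise max over VC(B)=(0, 1), +1 at P1, giving (0, 2)
C (invocation 4): componentwise max over VC(A)=(1, 0), +1 at P0, giving (2, 0)
F (invocation 11): componentwise max over VC(D)=(0, 2), +1 at P1, giving (0, 3)
H (invocation 14): componentwise max over VC(F)=(0, 3), +1 at P1, giving (0, 4)
E (invocation 9): componentwise max over VC(B)=(0, 1), VC(C)=(2, 0), +1 at P0, giving (3, 1)
I (invocation 17): componentwise max over VC(H)=(0, 4), +1 at P1, giving (0, 5)
G (invocation 13): componentwise max over VC(E)=(3, 1), VC(H)=(0, 4), +1 at P0, giving (4, 4)
target: VC(G) = (4, 4)

(4, 4)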